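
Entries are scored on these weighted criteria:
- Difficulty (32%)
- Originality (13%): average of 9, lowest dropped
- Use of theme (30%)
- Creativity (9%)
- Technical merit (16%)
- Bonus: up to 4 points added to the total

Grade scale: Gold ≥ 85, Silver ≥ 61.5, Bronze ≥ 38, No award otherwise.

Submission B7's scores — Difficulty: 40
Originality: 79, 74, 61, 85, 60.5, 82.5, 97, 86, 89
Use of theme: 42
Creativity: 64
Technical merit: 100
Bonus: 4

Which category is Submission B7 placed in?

Originality: drop 60.5 → average of remaining 8 = 653.5/8 = 81.6875
Weighted total:
  Difficulty 40 × 0.32 = 12.8
  Originality 81.6875 × 0.13 = 10.619375
  Use of theme 42 × 0.3 = 12.6
  Creativity 64 × 0.09 = 5.76
  Technical merit 100 × 0.16 = 16
Sum = 57.779375
Bonus: 57.779375 + 4 = 61.779375
61.779375 is ≥ 61.5 and < 85 → Silver

Silver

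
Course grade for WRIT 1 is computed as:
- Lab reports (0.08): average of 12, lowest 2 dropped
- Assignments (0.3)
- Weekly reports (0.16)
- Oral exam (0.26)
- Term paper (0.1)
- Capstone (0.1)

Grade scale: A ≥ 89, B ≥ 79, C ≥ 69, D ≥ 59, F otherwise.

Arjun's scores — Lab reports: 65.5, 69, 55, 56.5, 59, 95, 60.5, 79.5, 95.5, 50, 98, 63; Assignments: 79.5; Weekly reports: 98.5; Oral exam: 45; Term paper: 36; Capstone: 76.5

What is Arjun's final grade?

D

Lab reports: drop 50, 55 → average of remaining 10 = 741.5/10 = 74.15
Weighted total:
  Lab reports 74.15 × 0.08 = 5.932
  Assignments 79.5 × 0.3 = 23.85
  Weekly reports 98.5 × 0.16 = 15.76
  Oral exam 45 × 0.26 = 11.7
  Term paper 36 × 0.1 = 3.6
  Capstone 76.5 × 0.1 = 7.65
Sum = 68.492
68.492 is ≥ 59 and < 69 → D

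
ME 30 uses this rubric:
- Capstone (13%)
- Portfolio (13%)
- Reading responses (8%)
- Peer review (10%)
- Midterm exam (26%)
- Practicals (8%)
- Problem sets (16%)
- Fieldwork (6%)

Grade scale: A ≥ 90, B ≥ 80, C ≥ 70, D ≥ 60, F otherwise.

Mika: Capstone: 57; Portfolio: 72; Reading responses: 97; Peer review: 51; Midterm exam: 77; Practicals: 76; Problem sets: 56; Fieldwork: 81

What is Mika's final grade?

Weighted total:
  Capstone 57 × 0.13 = 7.41
  Portfolio 72 × 0.13 = 9.36
  Reading responses 97 × 0.08 = 7.76
  Peer review 51 × 0.1 = 5.1
  Midterm exam 77 × 0.26 = 20.02
  Practicals 76 × 0.08 = 6.08
  Problem sets 56 × 0.16 = 8.96
  Fieldwork 81 × 0.06 = 4.86
Sum = 69.55
69.55 is ≥ 60 and < 70 → D

D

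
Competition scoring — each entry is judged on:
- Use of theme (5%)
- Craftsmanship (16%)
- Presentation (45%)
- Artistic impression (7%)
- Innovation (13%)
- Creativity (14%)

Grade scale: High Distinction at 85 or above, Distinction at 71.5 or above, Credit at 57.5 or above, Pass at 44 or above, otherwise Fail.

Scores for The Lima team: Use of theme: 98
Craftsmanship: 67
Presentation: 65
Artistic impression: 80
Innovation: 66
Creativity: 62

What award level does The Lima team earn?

Weighted total:
  Use of theme 98 × 0.05 = 4.9
  Craftsmanship 67 × 0.16 = 10.72
  Presentation 65 × 0.45 = 29.25
  Artistic impression 80 × 0.07 = 5.6
  Innovation 66 × 0.13 = 8.58
  Creativity 62 × 0.14 = 8.68
Sum = 67.73
67.73 is ≥ 57.5 and < 71.5 → Credit

Credit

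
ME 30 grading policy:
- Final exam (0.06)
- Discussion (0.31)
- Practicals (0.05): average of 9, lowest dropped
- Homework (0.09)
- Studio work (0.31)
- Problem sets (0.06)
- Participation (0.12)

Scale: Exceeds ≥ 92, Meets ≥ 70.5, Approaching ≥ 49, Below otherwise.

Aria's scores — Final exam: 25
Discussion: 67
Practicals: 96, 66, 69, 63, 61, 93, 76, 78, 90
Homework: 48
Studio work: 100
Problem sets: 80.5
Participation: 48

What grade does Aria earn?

Meets

Practicals: drop 61 → average of remaining 8 = 631/8 = 78.875
Weighted total:
  Final exam 25 × 0.06 = 1.5
  Discussion 67 × 0.31 = 20.77
  Practicals 78.875 × 0.05 = 3.94375
  Homework 48 × 0.09 = 4.32
  Studio work 100 × 0.31 = 31
  Problem sets 80.5 × 0.06 = 4.83
  Participation 48 × 0.12 = 5.76
Sum = 72.12375
72.12375 is ≥ 70.5 and < 92 → Meets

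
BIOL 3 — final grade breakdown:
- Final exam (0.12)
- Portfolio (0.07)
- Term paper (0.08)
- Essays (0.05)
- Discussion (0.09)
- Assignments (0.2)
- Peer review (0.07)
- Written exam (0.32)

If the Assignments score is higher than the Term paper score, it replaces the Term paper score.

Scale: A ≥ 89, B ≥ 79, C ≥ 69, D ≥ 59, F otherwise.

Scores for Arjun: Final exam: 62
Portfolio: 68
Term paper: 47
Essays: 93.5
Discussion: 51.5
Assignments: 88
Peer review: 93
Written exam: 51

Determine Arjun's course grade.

Assignments (88) > Term paper (47), so Term paper counts as 88.
Weighted total:
  Final exam 62 × 0.12 = 7.44
  Portfolio 68 × 0.07 = 4.76
  Term paper 88 × 0.08 = 7.04
  Essays 93.5 × 0.05 = 4.675
  Discussion 51.5 × 0.09 = 4.635
  Assignments 88 × 0.2 = 17.6
  Peer review 93 × 0.07 = 6.51
  Written exam 51 × 0.32 = 16.32
Sum = 68.98
68.98 is ≥ 59 and < 69 → D

D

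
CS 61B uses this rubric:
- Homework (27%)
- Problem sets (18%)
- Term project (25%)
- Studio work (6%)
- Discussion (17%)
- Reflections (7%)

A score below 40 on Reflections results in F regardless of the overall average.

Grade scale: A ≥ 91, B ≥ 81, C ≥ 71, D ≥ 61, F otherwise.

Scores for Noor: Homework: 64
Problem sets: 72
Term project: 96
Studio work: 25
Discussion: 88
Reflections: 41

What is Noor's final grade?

Reflections score 41 ≥ 40: minimum met.
Weighted total:
  Homework 64 × 0.27 = 17.28
  Problem sets 72 × 0.18 = 12.96
  Term project 96 × 0.25 = 24
  Studio work 25 × 0.06 = 1.5
  Discussion 88 × 0.17 = 14.96
  Reflections 41 × 0.07 = 2.87
Sum = 73.57
73.57 is ≥ 71 and < 81 → C

C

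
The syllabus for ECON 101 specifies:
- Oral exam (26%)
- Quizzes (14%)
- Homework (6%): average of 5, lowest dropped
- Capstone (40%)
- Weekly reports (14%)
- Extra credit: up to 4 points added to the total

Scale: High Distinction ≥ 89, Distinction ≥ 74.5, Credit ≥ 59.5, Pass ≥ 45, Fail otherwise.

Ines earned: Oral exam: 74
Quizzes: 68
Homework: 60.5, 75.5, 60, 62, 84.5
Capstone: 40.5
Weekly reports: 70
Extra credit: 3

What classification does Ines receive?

Homework: drop 60 → average of remaining 4 = 282.5/4 = 70.625
Weighted total:
  Oral exam 74 × 0.26 = 19.24
  Quizzes 68 × 0.14 = 9.52
  Homework 70.625 × 0.06 = 4.2375
  Capstone 40.5 × 0.4 = 16.2
  Weekly reports 70 × 0.14 = 9.8
Sum = 58.9975
Extra credit: 58.9975 + 3 = 61.9975
61.9975 is ≥ 59.5 and < 74.5 → Credit

Credit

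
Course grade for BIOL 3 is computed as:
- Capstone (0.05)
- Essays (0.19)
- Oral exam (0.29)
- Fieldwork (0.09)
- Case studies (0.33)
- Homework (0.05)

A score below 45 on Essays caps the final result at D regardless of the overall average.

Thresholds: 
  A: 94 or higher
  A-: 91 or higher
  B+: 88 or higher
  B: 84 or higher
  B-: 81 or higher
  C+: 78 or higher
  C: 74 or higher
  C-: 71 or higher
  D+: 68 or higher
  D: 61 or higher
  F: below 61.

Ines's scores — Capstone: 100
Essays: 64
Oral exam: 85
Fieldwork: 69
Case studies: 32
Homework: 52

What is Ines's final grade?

D

Essays score 64 ≥ 45: minimum met.
Weighted total:
  Capstone 100 × 0.05 = 5
  Essays 64 × 0.19 = 12.16
  Oral exam 85 × 0.29 = 24.65
  Fieldwork 69 × 0.09 = 6.21
  Case studies 32 × 0.33 = 10.56
  Homework 52 × 0.05 = 2.6
Sum = 61.18
61.18 is ≥ 61 and < 68 → D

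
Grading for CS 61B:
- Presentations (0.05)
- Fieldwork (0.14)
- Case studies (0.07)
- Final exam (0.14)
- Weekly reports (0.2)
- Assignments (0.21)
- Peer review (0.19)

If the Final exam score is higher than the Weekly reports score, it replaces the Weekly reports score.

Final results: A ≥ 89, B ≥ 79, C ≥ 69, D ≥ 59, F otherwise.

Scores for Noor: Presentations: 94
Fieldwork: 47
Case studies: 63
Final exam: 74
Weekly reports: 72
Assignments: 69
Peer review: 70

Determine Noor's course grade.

D

Final exam (74) > Weekly reports (72), so Weekly reports counts as 74.
Weighted total:
  Presentations 94 × 0.05 = 4.7
  Fieldwork 47 × 0.14 = 6.58
  Case studies 63 × 0.07 = 4.41
  Final exam 74 × 0.14 = 10.36
  Weekly reports 74 × 0.2 = 14.8
  Assignments 69 × 0.21 = 14.49
  Peer review 70 × 0.19 = 13.3
Sum = 68.64
68.64 is ≥ 59 and < 69 → D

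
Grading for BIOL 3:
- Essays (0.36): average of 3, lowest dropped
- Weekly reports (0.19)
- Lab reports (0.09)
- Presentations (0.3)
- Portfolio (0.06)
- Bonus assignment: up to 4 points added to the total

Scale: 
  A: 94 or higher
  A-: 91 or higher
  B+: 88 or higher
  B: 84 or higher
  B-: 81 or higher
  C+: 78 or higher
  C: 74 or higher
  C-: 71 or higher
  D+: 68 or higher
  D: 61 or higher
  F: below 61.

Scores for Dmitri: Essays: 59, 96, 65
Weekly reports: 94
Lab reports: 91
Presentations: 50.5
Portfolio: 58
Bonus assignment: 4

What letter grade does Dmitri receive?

Essays: drop 59 → average of remaining 2 = 161/2 = 80.5
Weighted total:
  Essays 80.5 × 0.36 = 28.98
  Weekly reports 94 × 0.19 = 17.86
  Lab reports 91 × 0.09 = 8.19
  Presentations 50.5 × 0.3 = 15.15
  Portfolio 58 × 0.06 = 3.48
Sum = 73.66
Bonus assignment: 73.66 + 4 = 77.66
77.66 is ≥ 74 and < 78 → C

C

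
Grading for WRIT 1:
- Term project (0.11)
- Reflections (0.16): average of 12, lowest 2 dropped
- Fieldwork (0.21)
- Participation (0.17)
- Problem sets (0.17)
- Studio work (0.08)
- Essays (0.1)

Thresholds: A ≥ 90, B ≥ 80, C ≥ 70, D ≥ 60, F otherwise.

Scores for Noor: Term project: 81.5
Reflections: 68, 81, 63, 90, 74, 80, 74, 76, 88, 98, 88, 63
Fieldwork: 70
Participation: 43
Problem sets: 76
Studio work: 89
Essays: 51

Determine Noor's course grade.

Reflections: drop 63, 63 → average of remaining 10 = 817/10 = 81.7
Weighted total:
  Term project 81.5 × 0.11 = 8.965
  Reflections 81.7 × 0.16 = 13.072
  Fieldwork 70 × 0.21 = 14.7
  Participation 43 × 0.17 = 7.31
  Problem sets 76 × 0.17 = 12.92
  Studio work 89 × 0.08 = 7.12
  Essays 51 × 0.1 = 5.1
Sum = 69.187
69.187 is ≥ 60 and < 70 → D

D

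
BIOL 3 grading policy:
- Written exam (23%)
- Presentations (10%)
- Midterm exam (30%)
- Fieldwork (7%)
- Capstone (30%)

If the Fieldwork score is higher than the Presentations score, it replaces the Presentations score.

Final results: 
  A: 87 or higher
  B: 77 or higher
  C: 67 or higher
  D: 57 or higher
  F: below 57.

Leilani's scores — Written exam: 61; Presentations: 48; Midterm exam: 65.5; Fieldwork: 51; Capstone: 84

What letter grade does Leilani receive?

Fieldwork (51) > Presentations (48), so Presentations counts as 51.
Weighted total:
  Written exam 61 × 0.23 = 14.03
  Presentations 51 × 0.1 = 5.1
  Midterm exam 65.5 × 0.3 = 19.65
  Fieldwork 51 × 0.07 = 3.57
  Capstone 84 × 0.3 = 25.2
Sum = 67.55
67.55 is ≥ 67 and < 77 → C

C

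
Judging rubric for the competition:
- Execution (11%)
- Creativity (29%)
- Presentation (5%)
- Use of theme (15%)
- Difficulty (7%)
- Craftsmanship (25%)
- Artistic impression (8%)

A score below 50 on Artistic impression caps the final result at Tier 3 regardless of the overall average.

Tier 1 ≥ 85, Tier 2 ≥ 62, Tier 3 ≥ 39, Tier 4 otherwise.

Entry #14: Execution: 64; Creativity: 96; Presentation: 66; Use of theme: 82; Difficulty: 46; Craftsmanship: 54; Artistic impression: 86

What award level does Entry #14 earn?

Artistic impression score 86 ≥ 50: minimum met.
Weighted total:
  Execution 64 × 0.11 = 7.04
  Creativity 96 × 0.29 = 27.84
  Presentation 66 × 0.05 = 3.3
  Use of theme 82 × 0.15 = 12.3
  Difficulty 46 × 0.07 = 3.22
  Craftsmanship 54 × 0.25 = 13.5
  Artistic impression 86 × 0.08 = 6.88
Sum = 74.08
74.08 is ≥ 62 and < 85 → Tier 2

Tier 2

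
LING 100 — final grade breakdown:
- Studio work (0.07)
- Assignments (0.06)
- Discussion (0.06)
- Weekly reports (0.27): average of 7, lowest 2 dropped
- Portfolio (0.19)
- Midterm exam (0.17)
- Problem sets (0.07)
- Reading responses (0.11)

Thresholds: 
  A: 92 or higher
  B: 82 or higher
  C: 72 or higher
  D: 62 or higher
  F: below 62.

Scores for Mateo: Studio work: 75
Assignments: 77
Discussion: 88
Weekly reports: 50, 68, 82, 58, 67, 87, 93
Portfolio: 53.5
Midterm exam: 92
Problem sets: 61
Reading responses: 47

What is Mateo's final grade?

D

Weekly reports: drop 50, 58 → average of remaining 5 = 397/5 = 79.4
Weighted total:
  Studio work 75 × 0.07 = 5.25
  Assignments 77 × 0.06 = 4.62
  Discussion 88 × 0.06 = 5.28
  Weekly reports 79.4 × 0.27 = 21.438
  Portfolio 53.5 × 0.19 = 10.165
  Midterm exam 92 × 0.17 = 15.64
  Problem sets 61 × 0.07 = 4.27
  Reading responses 47 × 0.11 = 5.17
Sum = 71.833
71.833 is ≥ 62 and < 72 → D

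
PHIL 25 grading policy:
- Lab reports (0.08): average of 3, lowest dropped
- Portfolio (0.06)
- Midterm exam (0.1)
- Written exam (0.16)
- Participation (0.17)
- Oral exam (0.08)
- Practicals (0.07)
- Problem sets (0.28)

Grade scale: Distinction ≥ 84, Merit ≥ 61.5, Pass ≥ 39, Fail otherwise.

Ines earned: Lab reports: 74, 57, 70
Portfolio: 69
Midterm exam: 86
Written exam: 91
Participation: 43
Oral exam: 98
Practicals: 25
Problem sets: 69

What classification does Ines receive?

Merit

Lab reports: drop 57 → average of remaining 2 = 144/2 = 72
Weighted total:
  Lab reports 72 × 0.08 = 5.76
  Portfolio 69 × 0.06 = 4.14
  Midterm exam 86 × 0.1 = 8.6
  Written exam 91 × 0.16 = 14.56
  Participation 43 × 0.17 = 7.31
  Oral exam 98 × 0.08 = 7.84
  Practicals 25 × 0.07 = 1.75
  Problem sets 69 × 0.28 = 19.32
Sum = 69.28
69.28 is ≥ 61.5 and < 84 → Merit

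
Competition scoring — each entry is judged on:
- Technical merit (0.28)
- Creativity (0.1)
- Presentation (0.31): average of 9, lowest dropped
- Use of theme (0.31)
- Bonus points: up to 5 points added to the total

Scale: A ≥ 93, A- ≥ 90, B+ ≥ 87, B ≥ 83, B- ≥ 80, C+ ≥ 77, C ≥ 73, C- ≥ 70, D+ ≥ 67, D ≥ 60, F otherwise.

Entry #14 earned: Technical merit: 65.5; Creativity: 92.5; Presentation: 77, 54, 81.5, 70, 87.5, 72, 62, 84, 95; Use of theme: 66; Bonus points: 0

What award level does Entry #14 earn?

C-

Presentation: drop 54 → average of remaining 8 = 629/8 = 78.625
Weighted total:
  Technical merit 65.5 × 0.28 = 18.34
  Creativity 92.5 × 0.1 = 9.25
  Presentation 78.625 × 0.31 = 24.37375
  Use of theme 66 × 0.31 = 20.46
Sum = 72.42375
Bonus points: 72.42375 + 0 = 72.42375
72.42375 is ≥ 70 and < 73 → C-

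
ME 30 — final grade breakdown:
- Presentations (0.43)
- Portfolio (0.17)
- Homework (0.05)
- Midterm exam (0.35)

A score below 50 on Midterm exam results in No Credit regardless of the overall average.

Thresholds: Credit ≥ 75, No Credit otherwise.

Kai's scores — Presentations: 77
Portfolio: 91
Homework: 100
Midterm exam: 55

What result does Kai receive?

Midterm exam score 55 ≥ 50: minimum met.
Weighted total:
  Presentations 77 × 0.43 = 33.11
  Portfolio 91 × 0.17 = 15.47
  Homework 100 × 0.05 = 5
  Midterm exam 55 × 0.35 = 19.25
Sum = 72.83
72.83 < 75 → No Credit

No Credit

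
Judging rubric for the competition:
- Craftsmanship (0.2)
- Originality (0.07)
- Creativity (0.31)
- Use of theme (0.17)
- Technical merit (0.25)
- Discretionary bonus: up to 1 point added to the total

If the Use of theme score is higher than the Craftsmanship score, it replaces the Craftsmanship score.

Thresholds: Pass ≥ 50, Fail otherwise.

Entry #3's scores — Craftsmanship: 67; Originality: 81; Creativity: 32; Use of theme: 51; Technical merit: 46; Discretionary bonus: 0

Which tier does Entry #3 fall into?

Use of theme (51) ≤ Craftsmanship (67), so Craftsmanship stays at 67.
Weighted total:
  Craftsmanship 67 × 0.2 = 13.4
  Originality 81 × 0.07 = 5.67
  Creativity 32 × 0.31 = 9.92
  Use of theme 51 × 0.17 = 8.67
  Technical merit 46 × 0.25 = 11.5
Sum = 49.16
Discretionary bonus: 49.16 + 0 = 49.16
49.16 < 50 → Fail

Fail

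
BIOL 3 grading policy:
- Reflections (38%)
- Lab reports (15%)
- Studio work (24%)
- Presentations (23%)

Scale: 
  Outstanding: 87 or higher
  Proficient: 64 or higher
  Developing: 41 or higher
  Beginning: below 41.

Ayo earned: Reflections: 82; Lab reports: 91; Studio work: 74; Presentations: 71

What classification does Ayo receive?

Weighted total:
  Reflections 82 × 0.38 = 31.16
  Lab reports 91 × 0.15 = 13.65
  Studio work 74 × 0.24 = 17.76
  Presentations 71 × 0.23 = 16.33
Sum = 78.9
78.9 is ≥ 64 and < 87 → Proficient

Proficient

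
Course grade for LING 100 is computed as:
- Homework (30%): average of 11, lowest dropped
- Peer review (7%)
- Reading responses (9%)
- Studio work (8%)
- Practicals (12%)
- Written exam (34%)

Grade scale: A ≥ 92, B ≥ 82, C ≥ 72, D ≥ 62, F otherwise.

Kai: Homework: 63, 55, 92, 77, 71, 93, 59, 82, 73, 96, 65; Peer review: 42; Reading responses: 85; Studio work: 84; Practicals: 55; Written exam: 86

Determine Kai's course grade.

C

Homework: drop 55 → average of remaining 10 = 771/10 = 77.1
Weighted total:
  Homework 77.1 × 0.3 = 23.13
  Peer review 42 × 0.07 = 2.94
  Reading responses 85 × 0.09 = 7.65
  Studio work 84 × 0.08 = 6.72
  Practicals 55 × 0.12 = 6.6
  Written exam 86 × 0.34 = 29.24
Sum = 76.28
76.28 is ≥ 72 and < 82 → C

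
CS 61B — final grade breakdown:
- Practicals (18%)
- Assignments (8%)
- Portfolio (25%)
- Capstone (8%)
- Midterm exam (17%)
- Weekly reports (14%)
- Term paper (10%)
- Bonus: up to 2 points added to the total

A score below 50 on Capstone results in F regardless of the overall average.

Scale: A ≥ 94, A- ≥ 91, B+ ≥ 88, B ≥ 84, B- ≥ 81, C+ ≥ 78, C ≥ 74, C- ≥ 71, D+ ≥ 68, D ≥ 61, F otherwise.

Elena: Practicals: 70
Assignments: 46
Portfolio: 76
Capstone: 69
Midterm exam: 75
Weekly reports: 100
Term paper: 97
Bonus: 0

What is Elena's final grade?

C

Capstone score 69 ≥ 50: minimum met.
Weighted total:
  Practicals 70 × 0.18 = 12.6
  Assignments 46 × 0.08 = 3.68
  Portfolio 76 × 0.25 = 19
  Capstone 69 × 0.08 = 5.52
  Midterm exam 75 × 0.17 = 12.75
  Weekly reports 100 × 0.14 = 14
  Term paper 97 × 0.1 = 9.7
Sum = 77.25
Bonus: 77.25 + 0 = 77.25
77.25 is ≥ 74 and < 78 → C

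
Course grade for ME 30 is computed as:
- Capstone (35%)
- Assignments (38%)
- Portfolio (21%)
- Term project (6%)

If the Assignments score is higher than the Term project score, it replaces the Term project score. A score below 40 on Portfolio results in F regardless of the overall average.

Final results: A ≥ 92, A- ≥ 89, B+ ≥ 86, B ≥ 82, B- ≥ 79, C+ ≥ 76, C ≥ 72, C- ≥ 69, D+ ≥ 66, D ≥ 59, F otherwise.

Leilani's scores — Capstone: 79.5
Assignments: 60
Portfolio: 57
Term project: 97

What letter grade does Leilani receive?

Assignments (60) ≤ Term project (97), so Term project stays at 97.
Portfolio score 57 ≥ 40: minimum met.
Weighted total:
  Capstone 79.5 × 0.35 = 27.825
  Assignments 60 × 0.38 = 22.8
  Portfolio 57 × 0.21 = 11.97
  Term project 97 × 0.06 = 5.82
Sum = 68.415
68.415 is ≥ 66 and < 69 → D+

D+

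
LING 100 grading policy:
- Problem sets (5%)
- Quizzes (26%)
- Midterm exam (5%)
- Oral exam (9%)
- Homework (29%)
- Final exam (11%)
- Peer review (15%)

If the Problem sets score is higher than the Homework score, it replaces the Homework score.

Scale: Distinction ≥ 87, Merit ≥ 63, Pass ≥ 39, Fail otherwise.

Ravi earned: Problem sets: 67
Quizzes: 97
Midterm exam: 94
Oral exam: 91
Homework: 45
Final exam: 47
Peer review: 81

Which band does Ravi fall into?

Problem sets (67) > Homework (45), so Homework counts as 67.
Weighted total:
  Problem sets 67 × 0.05 = 3.35
  Quizzes 97 × 0.26 = 25.22
  Midterm exam 94 × 0.05 = 4.7
  Oral exam 91 × 0.09 = 8.19
  Homework 67 × 0.29 = 19.43
  Final exam 47 × 0.11 = 5.17
  Peer review 81 × 0.15 = 12.15
Sum = 78.21
78.21 is ≥ 63 and < 87 → Merit

Merit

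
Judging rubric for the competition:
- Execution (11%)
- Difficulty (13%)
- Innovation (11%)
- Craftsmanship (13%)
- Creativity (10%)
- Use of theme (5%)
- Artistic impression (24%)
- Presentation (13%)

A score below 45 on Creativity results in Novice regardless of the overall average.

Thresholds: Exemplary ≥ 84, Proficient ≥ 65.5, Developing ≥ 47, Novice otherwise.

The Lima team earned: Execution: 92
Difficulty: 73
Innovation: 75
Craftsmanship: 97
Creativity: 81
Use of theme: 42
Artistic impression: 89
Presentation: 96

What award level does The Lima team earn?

Creativity score 81 ≥ 45: minimum met.
Weighted total:
  Execution 92 × 0.11 = 10.12
  Difficulty 73 × 0.13 = 9.49
  Innovation 75 × 0.11 = 8.25
  Craftsmanship 97 × 0.13 = 12.61
  Creativity 81 × 0.1 = 8.1
  Use of theme 42 × 0.05 = 2.1
  Artistic impression 89 × 0.24 = 21.36
  Presentation 96 × 0.13 = 12.48
Sum = 84.51
84.51 ≥ 84 → Exemplary

Exemplary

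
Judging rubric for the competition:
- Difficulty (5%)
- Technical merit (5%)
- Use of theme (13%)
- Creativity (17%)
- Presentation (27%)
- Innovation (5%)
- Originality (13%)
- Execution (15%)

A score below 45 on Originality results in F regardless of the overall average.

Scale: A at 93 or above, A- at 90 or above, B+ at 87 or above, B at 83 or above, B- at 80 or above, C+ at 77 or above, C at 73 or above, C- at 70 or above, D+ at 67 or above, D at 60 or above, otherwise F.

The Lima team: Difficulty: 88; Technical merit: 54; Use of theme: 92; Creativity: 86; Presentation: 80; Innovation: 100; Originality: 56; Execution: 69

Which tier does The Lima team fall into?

Originality score 56 ≥ 45: minimum met.
Weighted total:
  Difficulty 88 × 0.05 = 4.4
  Technical merit 54 × 0.05 = 2.7
  Use of theme 92 × 0.13 = 11.96
  Creativity 86 × 0.17 = 14.62
  Presentation 80 × 0.27 = 21.6
  Innovation 100 × 0.05 = 5
  Originality 56 × 0.13 = 7.28
  Execution 69 × 0.15 = 10.35
Sum = 77.91
77.91 is ≥ 77 and < 80 → C+

C+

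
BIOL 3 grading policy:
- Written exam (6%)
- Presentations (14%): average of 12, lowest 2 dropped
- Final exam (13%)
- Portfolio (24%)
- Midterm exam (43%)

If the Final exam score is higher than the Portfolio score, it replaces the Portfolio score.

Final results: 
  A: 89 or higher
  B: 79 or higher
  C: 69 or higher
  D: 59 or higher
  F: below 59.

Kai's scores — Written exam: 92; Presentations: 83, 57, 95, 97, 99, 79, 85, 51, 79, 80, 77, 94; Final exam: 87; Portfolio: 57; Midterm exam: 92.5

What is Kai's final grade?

A

Presentations: drop 51, 57 → average of remaining 10 = 868/10 = 86.8
Final exam (87) > Portfolio (57), so Portfolio counts as 87.
Weighted total:
  Written exam 92 × 0.06 = 5.52
  Presentations 86.8 × 0.14 = 12.152
  Final exam 87 × 0.13 = 11.31
  Portfolio 87 × 0.24 = 20.88
  Midterm exam 92.5 × 0.43 = 39.775
Sum = 89.637
89.637 ≥ 89 → A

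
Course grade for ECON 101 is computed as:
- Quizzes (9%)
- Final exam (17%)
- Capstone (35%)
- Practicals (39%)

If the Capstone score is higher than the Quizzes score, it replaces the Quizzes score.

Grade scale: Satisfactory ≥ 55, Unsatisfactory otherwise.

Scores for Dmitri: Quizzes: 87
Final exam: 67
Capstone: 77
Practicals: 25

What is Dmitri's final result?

Satisfactory

Capstone (77) ≤ Quizzes (87), so Quizzes stays at 87.
Weighted total:
  Quizzes 87 × 0.09 = 7.83
  Final exam 67 × 0.17 = 11.39
  Capstone 77 × 0.35 = 26.95
  Practicals 25 × 0.39 = 9.75
Sum = 55.92
55.92 ≥ 55 → Satisfactory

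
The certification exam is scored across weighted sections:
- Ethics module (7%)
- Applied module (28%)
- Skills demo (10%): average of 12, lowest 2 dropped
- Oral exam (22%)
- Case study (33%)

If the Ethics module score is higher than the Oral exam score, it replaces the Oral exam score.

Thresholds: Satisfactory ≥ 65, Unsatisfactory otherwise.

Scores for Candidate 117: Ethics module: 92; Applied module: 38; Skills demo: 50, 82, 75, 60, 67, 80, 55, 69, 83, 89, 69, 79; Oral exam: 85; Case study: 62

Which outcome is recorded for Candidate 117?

Skills demo: drop 50, 55 → average of remaining 10 = 753/10 = 75.3
Ethics module (92) > Oral exam (85), so Oral exam counts as 92.
Weighted total:
  Ethics module 92 × 0.07 = 6.44
  Applied module 38 × 0.28 = 10.64
  Skills demo 75.3 × 0.1 = 7.53
  Oral exam 92 × 0.22 = 20.24
  Case study 62 × 0.33 = 20.46
Sum = 65.31
65.31 ≥ 65 → Satisfactory

Satisfactory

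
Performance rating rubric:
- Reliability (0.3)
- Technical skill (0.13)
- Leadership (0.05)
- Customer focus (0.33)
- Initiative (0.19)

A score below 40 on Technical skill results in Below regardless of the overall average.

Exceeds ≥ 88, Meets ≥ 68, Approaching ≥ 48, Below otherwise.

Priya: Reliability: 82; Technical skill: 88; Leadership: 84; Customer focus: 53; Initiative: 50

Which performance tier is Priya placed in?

Approaching

Technical skill score 88 ≥ 40: minimum met.
Weighted total:
  Reliability 82 × 0.3 = 24.6
  Technical skill 88 × 0.13 = 11.44
  Leadership 84 × 0.05 = 4.2
  Customer focus 53 × 0.33 = 17.49
  Initiative 50 × 0.19 = 9.5
Sum = 67.23
67.23 is ≥ 48 and < 68 → Approaching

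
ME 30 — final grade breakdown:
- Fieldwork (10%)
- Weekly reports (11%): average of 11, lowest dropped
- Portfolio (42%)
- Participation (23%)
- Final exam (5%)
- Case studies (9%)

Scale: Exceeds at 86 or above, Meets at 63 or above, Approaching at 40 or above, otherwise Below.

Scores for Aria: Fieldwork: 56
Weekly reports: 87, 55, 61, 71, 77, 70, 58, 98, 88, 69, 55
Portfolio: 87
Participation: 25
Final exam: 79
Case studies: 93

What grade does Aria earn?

Meets

Weekly reports: drop 55 → average of remaining 10 = 734/10 = 73.4
Weighted total:
  Fieldwork 56 × 0.1 = 5.6
  Weekly reports 73.4 × 0.11 = 8.074
  Portfolio 87 × 0.42 = 36.54
  Participation 25 × 0.23 = 5.75
  Final exam 79 × 0.05 = 3.95
  Case studies 93 × 0.09 = 8.37
Sum = 68.284
68.284 is ≥ 63 and < 86 → Meets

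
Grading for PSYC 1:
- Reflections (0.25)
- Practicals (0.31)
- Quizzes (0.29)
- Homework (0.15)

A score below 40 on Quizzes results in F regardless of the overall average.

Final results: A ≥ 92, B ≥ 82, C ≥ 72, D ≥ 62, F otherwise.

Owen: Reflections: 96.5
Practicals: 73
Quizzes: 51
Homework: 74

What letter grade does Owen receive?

Quizzes score 51 ≥ 40: minimum met.
Weighted total:
  Reflections 96.5 × 0.25 = 24.125
  Practicals 73 × 0.31 = 22.63
  Quizzes 51 × 0.29 = 14.79
  Homework 74 × 0.15 = 11.1
Sum = 72.645
72.645 is ≥ 72 and < 82 → C

C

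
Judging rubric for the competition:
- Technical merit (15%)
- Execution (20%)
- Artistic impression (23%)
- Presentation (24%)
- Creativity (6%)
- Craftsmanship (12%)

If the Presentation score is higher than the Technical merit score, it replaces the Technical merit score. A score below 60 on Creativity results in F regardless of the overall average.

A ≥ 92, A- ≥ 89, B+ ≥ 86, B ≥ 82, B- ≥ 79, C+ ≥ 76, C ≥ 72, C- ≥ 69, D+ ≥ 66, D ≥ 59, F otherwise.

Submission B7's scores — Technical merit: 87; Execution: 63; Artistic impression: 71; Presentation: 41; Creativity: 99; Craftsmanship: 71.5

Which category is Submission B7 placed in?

Presentation (41) ≤ Technical merit (87), so Technical merit stays at 87.
Creativity score 99 ≥ 60: minimum met.
Weighted total:
  Technical merit 87 × 0.15 = 13.05
  Execution 63 × 0.2 = 12.6
  Artistic impression 71 × 0.23 = 16.33
  Presentation 41 × 0.24 = 9.84
  Creativity 99 × 0.06 = 5.94
  Craftsmanship 71.5 × 0.12 = 8.58
Sum = 66.34
66.34 is ≥ 66 and < 69 → D+

D+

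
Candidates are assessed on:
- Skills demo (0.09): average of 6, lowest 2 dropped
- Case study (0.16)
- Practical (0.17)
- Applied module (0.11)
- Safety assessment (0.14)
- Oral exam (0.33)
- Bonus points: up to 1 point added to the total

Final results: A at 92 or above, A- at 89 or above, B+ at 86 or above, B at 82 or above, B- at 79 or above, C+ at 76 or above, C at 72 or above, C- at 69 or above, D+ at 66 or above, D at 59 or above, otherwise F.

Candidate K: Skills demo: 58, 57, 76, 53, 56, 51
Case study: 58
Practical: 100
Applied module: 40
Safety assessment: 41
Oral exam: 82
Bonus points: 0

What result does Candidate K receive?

Skills demo: drop 51, 53 → average of remaining 4 = 247/4 = 61.75
Weighted total:
  Skills demo 61.75 × 0.09 = 5.5575
  Case study 58 × 0.16 = 9.28
  Practical 100 × 0.17 = 17
  Applied module 40 × 0.11 = 4.4
  Safety assessment 41 × 0.14 = 5.74
  Oral exam 82 × 0.33 = 27.06
Sum = 69.0375
Bonus points: 69.0375 + 0 = 69.0375
69.0375 is ≥ 69 and < 72 → C-

C-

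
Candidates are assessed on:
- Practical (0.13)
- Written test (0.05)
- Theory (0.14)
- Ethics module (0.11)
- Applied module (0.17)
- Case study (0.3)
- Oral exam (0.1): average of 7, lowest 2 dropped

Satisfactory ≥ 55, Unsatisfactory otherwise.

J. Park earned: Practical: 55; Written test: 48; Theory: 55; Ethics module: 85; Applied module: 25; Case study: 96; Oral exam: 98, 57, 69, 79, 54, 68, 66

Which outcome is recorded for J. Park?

Satisfactory

Oral exam: drop 54, 57 → average of remaining 5 = 380/5 = 76
Weighted total:
  Practical 55 × 0.13 = 7.15
  Written test 48 × 0.05 = 2.4
  Theory 55 × 0.14 = 7.7
  Ethics module 85 × 0.11 = 9.35
  Applied module 25 × 0.17 = 4.25
  Case study 96 × 0.3 = 28.8
  Oral exam 76 × 0.1 = 7.6
Sum = 67.25
67.25 ≥ 55 → Satisfactory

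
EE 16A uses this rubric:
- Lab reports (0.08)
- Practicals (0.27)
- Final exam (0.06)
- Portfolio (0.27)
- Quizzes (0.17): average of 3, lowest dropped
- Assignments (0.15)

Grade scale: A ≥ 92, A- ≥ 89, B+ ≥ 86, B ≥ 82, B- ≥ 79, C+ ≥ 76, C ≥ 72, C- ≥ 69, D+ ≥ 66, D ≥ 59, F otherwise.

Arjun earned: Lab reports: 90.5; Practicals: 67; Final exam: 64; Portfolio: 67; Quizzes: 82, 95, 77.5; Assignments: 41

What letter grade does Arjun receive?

D+

Quizzes: drop 77.5 → average of remaining 2 = 177/2 = 88.5
Weighted total:
  Lab reports 90.5 × 0.08 = 7.24
  Practicals 67 × 0.27 = 18.09
  Final exam 64 × 0.06 = 3.84
  Portfolio 67 × 0.27 = 18.09
  Quizzes 88.5 × 0.17 = 15.045
  Assignments 41 × 0.15 = 6.15
Sum = 68.455
68.455 is ≥ 66 and < 69 → D+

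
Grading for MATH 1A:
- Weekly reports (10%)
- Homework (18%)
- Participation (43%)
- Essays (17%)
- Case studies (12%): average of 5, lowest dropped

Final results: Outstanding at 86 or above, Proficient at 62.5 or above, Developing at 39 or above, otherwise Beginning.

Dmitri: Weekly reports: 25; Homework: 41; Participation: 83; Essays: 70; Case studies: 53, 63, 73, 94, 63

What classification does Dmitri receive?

Proficient

Case studies: drop 53 → average of remaining 4 = 293/4 = 73.25
Weighted total:
  Weekly reports 25 × 0.1 = 2.5
  Homework 41 × 0.18 = 7.38
  Participation 83 × 0.43 = 35.69
  Essays 70 × 0.17 = 11.9
  Case studies 73.25 × 0.12 = 8.79
Sum = 66.26
66.26 is ≥ 62.5 and < 86 → Proficient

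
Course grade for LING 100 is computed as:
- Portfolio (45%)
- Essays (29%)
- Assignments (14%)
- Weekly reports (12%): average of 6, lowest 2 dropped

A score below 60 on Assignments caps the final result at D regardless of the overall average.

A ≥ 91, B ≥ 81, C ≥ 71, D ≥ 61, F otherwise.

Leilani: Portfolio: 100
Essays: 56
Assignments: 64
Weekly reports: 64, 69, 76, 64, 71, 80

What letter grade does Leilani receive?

Weekly reports: drop 64, 64 → average of remaining 4 = 296/4 = 74
Assignments score 64 ≥ 60: minimum met.
Weighted total:
  Portfolio 100 × 0.45 = 45
  Essays 56 × 0.29 = 16.24
  Assignments 64 × 0.14 = 8.96
  Weekly reports 74 × 0.12 = 8.88
Sum = 79.08
79.08 is ≥ 71 and < 81 → C

C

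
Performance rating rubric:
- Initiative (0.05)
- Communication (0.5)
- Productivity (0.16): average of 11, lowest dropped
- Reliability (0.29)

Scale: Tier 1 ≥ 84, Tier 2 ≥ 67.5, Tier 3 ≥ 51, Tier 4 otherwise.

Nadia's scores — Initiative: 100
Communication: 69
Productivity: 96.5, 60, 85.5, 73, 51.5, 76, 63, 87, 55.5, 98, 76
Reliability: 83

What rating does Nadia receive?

Productivity: drop 51.5 → average of remaining 10 = 770.5/10 = 77.05
Weighted total:
  Initiative 100 × 0.05 = 5
  Communication 69 × 0.5 = 34.5
  Productivity 77.05 × 0.16 = 12.328
  Reliability 83 × 0.29 = 24.07
Sum = 75.898
75.898 is ≥ 67.5 and < 84 → Tier 2

Tier 2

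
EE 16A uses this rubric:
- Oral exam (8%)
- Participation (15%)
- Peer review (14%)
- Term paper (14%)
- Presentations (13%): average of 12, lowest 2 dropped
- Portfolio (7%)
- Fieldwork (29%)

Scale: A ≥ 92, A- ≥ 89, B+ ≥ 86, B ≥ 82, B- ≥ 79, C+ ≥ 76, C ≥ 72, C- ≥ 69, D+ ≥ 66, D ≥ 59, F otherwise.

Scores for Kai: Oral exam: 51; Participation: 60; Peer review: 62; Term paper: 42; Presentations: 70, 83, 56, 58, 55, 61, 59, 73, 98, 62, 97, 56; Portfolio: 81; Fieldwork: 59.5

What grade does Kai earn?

D

Presentations: drop 55, 56 → average of remaining 10 = 717/10 = 71.7
Weighted total:
  Oral exam 51 × 0.08 = 4.08
  Participation 60 × 0.15 = 9
  Peer review 62 × 0.14 = 8.68
  Term paper 42 × 0.14 = 5.88
  Presentations 71.7 × 0.13 = 9.321
  Portfolio 81 × 0.07 = 5.67
  Fieldwork 59.5 × 0.29 = 17.255
Sum = 59.886
59.886 is ≥ 59 and < 66 → D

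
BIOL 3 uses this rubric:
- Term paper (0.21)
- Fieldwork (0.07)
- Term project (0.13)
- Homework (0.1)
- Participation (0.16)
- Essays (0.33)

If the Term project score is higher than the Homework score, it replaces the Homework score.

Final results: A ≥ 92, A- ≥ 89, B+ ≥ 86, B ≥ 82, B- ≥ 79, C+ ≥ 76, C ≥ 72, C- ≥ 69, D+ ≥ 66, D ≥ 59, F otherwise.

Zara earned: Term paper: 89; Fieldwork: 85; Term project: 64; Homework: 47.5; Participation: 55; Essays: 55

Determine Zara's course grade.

D+

Term project (64) > Homework (47.5), so Homework counts as 64.
Weighted total:
  Term paper 89 × 0.21 = 18.69
  Fieldwork 85 × 0.07 = 5.95
  Term project 64 × 0.13 = 8.32
  Homework 64 × 0.1 = 6.4
  Participation 55 × 0.16 = 8.8
  Essays 55 × 0.33 = 18.15
Sum = 66.31
66.31 is ≥ 66 and < 69 → D+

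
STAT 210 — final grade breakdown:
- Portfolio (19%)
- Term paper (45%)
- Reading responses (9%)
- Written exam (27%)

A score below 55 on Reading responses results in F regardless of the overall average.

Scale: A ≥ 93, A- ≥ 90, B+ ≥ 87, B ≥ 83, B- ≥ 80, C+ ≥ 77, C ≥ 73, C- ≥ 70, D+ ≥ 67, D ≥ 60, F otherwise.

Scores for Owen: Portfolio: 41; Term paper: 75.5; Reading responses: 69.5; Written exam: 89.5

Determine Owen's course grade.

Reading responses score 69.5 ≥ 55: minimum met.
Weighted total:
  Portfolio 41 × 0.19 = 7.79
  Term paper 75.5 × 0.45 = 33.975
  Reading responses 69.5 × 0.09 = 6.255
  Written exam 89.5 × 0.27 = 24.165
Sum = 72.185
72.185 is ≥ 70 and < 73 → C-

C-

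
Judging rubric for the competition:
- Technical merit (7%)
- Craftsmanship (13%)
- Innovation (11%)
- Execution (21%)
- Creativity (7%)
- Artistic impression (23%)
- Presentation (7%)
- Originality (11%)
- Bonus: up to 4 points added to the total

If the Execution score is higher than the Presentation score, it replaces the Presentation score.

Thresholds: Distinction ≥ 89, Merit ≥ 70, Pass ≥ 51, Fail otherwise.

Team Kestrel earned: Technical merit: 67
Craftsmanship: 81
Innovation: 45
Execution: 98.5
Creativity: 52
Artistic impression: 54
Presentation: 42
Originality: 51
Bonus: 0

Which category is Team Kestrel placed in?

Execution (98.5) > Presentation (42), so Presentation counts as 98.5.
Weighted total:
  Technical merit 67 × 0.07 = 4.69
  Craftsmanship 81 × 0.13 = 10.53
  Innovation 45 × 0.11 = 4.95
  Execution 98.5 × 0.21 = 20.685
  Creativity 52 × 0.07 = 3.64
  Artistic impression 54 × 0.23 = 12.42
  Presentation 98.5 × 0.07 = 6.895
  Originality 51 × 0.11 = 5.61
Sum = 69.42
Bonus: 69.42 + 0 = 69.42
69.42 is ≥ 51 and < 70 → Pass

Pass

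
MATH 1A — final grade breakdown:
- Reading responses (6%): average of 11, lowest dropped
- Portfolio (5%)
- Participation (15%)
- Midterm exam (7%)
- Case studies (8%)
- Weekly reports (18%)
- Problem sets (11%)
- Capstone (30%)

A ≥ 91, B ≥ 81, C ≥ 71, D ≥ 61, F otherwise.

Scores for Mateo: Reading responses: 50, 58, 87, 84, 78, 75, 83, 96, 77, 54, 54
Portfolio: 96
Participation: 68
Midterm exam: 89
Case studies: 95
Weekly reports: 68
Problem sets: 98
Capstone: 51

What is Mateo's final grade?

C

Reading responses: drop 50 → average of remaining 10 = 746/10 = 74.6
Weighted total:
  Reading responses 74.6 × 0.06 = 4.476
  Portfolio 96 × 0.05 = 4.8
  Participation 68 × 0.15 = 10.2
  Midterm exam 89 × 0.07 = 6.23
  Case studies 95 × 0.08 = 7.6
  Weekly reports 68 × 0.18 = 12.24
  Problem sets 98 × 0.11 = 10.78
  Capstone 51 × 0.3 = 15.3
Sum = 71.626
71.626 is ≥ 71 and < 81 → C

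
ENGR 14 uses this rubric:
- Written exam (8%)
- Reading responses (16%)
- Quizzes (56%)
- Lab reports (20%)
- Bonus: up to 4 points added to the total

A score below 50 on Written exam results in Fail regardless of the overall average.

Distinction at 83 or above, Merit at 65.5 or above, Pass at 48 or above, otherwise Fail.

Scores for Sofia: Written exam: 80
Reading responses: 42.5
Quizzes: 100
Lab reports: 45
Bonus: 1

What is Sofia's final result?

Merit

Written exam score 80 ≥ 50: minimum met.
Weighted total:
  Written exam 80 × 0.08 = 6.4
  Reading responses 42.5 × 0.16 = 6.8
  Quizzes 100 × 0.56 = 56
  Lab reports 45 × 0.2 = 9
Sum = 78.2
Bonus: 78.2 + 1 = 79.2
79.2 is ≥ 65.5 and < 83 → Merit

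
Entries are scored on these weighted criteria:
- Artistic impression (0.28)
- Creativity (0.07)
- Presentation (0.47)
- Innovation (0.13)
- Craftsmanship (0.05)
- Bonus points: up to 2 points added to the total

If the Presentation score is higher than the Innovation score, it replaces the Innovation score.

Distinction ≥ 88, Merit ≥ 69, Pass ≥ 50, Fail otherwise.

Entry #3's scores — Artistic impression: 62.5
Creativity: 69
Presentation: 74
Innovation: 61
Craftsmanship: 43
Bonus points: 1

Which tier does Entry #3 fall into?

Presentation (74) > Innovation (61), so Innovation counts as 74.
Weighted total:
  Artistic impression 62.5 × 0.28 = 17.5
  Creativity 69 × 0.07 = 4.83
  Presentation 74 × 0.47 = 34.78
  Innovation 74 × 0.13 = 9.62
  Craftsmanship 43 × 0.05 = 2.15
Sum = 68.88
Bonus points: 68.88 + 1 = 69.88
69.88 is ≥ 69 and < 88 → Merit

Merit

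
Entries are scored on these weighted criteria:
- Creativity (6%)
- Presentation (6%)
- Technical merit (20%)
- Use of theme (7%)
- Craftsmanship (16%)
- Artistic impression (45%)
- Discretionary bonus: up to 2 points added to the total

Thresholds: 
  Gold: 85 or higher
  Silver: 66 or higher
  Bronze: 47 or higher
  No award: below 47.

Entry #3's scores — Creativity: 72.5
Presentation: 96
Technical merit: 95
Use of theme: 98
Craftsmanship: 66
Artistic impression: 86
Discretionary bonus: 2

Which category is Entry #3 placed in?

Gold

Weighted total:
  Creativity 72.5 × 0.06 = 4.35
  Presentation 96 × 0.06 = 5.76
  Technical merit 95 × 0.2 = 19
  Use of theme 98 × 0.07 = 6.86
  Craftsmanship 66 × 0.16 = 10.56
  Artistic impression 86 × 0.45 = 38.7
Sum = 85.23
Discretionary bonus: 85.23 + 2 = 87.23
87.23 ≥ 85 → Gold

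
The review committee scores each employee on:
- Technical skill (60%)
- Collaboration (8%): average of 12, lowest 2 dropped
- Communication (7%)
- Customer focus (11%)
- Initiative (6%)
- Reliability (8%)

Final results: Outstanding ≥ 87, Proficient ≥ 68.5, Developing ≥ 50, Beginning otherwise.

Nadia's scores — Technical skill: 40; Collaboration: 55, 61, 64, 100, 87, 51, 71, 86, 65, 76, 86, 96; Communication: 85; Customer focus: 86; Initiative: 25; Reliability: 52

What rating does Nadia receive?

Collaboration: drop 51, 55 → average of remaining 10 = 792/10 = 79.2
Weighted total:
  Technical skill 40 × 0.6 = 24
  Collaboration 79.2 × 0.08 = 6.336
  Communication 85 × 0.07 = 5.95
  Customer focus 86 × 0.11 = 9.46
  Initiative 25 × 0.06 = 1.5
  Reliability 52 × 0.08 = 4.16
Sum = 51.406
51.406 is ≥ 50 and < 68.5 → Developing

Developing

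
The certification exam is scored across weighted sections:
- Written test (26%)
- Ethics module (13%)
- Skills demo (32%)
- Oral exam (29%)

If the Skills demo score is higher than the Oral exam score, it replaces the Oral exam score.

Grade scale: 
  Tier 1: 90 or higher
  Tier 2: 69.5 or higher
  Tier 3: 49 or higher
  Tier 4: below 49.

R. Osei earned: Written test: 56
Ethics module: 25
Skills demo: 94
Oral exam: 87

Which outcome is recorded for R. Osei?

Skills demo (94) > Oral exam (87), so Oral exam counts as 94.
Weighted total:
  Written test 56 × 0.26 = 14.56
  Ethics module 25 × 0.13 = 3.25
  Skills demo 94 × 0.32 = 30.08
  Oral exam 94 × 0.29 = 27.26
Sum = 75.15
75.15 is ≥ 69.5 and < 90 → Tier 2

Tier 2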